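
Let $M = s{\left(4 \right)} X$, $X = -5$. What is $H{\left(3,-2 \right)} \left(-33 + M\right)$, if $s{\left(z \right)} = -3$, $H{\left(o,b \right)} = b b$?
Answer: $-72$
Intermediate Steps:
$H{\left(o,b \right)} = b^{2}$
$M = 15$ ($M = \left(-3\right) \left(-5\right) = 15$)
$H{\left(3,-2 \right)} \left(-33 + M\right) = \left(-2\right)^{2} \left(-33 + 15\right) = 4 \left(-18\right) = -72$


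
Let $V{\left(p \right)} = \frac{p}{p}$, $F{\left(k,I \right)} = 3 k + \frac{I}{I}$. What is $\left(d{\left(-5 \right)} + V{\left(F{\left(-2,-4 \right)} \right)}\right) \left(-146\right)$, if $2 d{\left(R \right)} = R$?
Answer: $219$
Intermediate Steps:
$d{\left(R \right)} = \frac{R}{2}$
$F{\left(k,I \right)} = 1 + 3 k$ ($F{\left(k,I \right)} = 3 k + 1 = 1 + 3 k$)
$V{\left(p \right)} = 1$
$\left(d{\left(-5 \right)} + V{\left(F{\left(-2,-4 \right)} \right)}\right) \left(-146\right) = \left(\frac{1}{2} \left(-5\right) + 1\right) \left(-146\right) = \left(- \frac{5}{2} + 1\right) \left(-146\right) = \left(- \frac{3}{2}\right) \left(-146\right) = 219$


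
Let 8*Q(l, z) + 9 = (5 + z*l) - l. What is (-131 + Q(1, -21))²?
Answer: 288369/16 ≈ 18023.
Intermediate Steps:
Q(l, z) = -½ - l/8 + l*z/8 (Q(l, z) = -9/8 + ((5 + z*l) - l)/8 = -9/8 + ((5 + l*z) - l)/8 = -9/8 + (5 - l + l*z)/8 = -9/8 + (5/8 - l/8 + l*z/8) = -½ - l/8 + l*z/8)
(-131 + Q(1, -21))² = (-131 + (-½ - ⅛*1 + (⅛)*1*(-21)))² = (-131 + (-½ - ⅛ - 21/8))² = (-131 - 13/4)² = (-537/4)² = 288369/16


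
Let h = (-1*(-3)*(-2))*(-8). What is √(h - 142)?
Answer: I*√94 ≈ 9.6954*I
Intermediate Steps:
h = 48 (h = (3*(-2))*(-8) = -6*(-8) = 48)
√(h - 142) = √(48 - 142) = √(-94) = I*√94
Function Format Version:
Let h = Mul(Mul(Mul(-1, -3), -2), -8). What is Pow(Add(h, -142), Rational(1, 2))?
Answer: Mul(I, Pow(94, Rational(1, 2))) ≈ Mul(9.6954, I)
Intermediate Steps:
h = 48 (h = Mul(Mul(3, -2), -8) = Mul(-6, -8) = 48)
Pow(Add(h, -142), Rational(1, 2)) = Pow(Add(48, -142), Rational(1, 2)) = Pow(-94, Rational(1, 2)) = Mul(I, Pow(94, Rational(1, 2)))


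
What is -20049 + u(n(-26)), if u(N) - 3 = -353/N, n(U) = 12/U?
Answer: -115687/6 ≈ -19281.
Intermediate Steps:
u(N) = 3 - 353/N
-20049 + u(n(-26)) = -20049 + (3 - 353/(12/(-26))) = -20049 + (3 - 353/(12*(-1/26))) = -20049 + (3 - 353/(-6/13)) = -20049 + (3 - 353*(-13/6)) = -20049 + (3 + 4589/6) = -20049 + 4607/6 = -115687/6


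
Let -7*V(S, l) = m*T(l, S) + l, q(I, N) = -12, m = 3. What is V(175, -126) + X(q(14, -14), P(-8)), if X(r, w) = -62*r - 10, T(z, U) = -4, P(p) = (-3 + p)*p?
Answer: 5276/7 ≈ 753.71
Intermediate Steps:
P(p) = p*(-3 + p)
V(S, l) = 12/7 - l/7 (V(S, l) = -(3*(-4) + l)/7 = -(-12 + l)/7 = 12/7 - l/7)
X(r, w) = -10 - 62*r
V(175, -126) + X(q(14, -14), P(-8)) = (12/7 - ⅐*(-126)) + (-10 - 62*(-12)) = (12/7 + 18) + (-10 + 744) = 138/7 + 734 = 5276/7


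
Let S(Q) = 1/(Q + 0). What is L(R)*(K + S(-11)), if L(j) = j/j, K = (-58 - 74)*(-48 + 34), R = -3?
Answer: 20327/11 ≈ 1847.9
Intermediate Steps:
S(Q) = 1/Q
K = 1848 (K = -132*(-14) = 1848)
L(j) = 1
L(R)*(K + S(-11)) = 1*(1848 + 1/(-11)) = 1*(1848 - 1/11) = 1*(20327/11) = 20327/11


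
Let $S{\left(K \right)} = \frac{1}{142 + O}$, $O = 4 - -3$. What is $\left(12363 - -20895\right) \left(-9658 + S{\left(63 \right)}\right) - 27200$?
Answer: $- \frac{47863678378}{149} \approx -3.2123 \cdot 10^{8}$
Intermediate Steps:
$O = 7$ ($O = 4 + 3 = 7$)
$S{\left(K \right)} = \frac{1}{149}$ ($S{\left(K \right)} = \frac{1}{142 + 7} = \frac{1}{149}$)
$\left(12363 - -20895\right) \left(-9658 + S{\left(63 \right)}\right) - 27200 = \left(12363 - -20895\right) \left(-9658 + \frac{1}{149}\right) - 27200 = \left(12363 + 20895\right) \left(- \frac{1439041}{149}\right) - 27200 = 33258 \left(- \frac{1439041}{149}\right) - 27200 = - \frac{47859625578}{149} - 27200 = - \frac{47863678378}{149}$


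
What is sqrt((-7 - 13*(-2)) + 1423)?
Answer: sqrt(1442) ≈ 37.974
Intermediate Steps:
sqrt((-7 - 13*(-2)) + 1423) = sqrt((-7 + 26) + 1423) = sqrt(19 + 1423) = sqrt(1442)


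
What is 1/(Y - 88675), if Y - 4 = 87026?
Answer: -1/1645 ≈ -0.00060790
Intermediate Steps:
Y = 87030 (Y = 4 + 87026 = 87030)
1/(Y - 88675) = 1/(87030 - 88675) = 1/(-1645) = -1/1645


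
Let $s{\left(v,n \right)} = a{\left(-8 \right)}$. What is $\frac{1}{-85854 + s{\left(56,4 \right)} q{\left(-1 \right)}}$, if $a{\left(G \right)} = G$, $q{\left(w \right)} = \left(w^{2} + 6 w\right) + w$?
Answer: $- \frac{1}{85806} \approx -1.1654 \cdot 10^{-5}$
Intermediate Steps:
$q{\left(w \right)} = w^{2} + 7 w$
$s{\left(v,n \right)} = -8$
$\frac{1}{-85854 + s{\left(56,4 \right)} q{\left(-1 \right)}} = \frac{1}{-85854 - 8 \left(- (7 - 1)\right)} = \frac{1}{-85854 - 8 \left(\left(-1\right) 6\right)} = \frac{1}{-85854 - -48} = \frac{1}{-85854 + 48} = \frac{1}{-85806} = - \frac{1}{85806}$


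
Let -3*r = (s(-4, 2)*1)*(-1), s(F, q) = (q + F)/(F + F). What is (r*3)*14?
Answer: 7/2 ≈ 3.5000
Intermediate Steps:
s(F, q) = (F + q)/(2*F) (s(F, q) = (F + q)/((2*F)) = (F + q)*(1/(2*F)) = (F + q)/(2*F))
r = 1/12 (r = -((½)*(-4 + 2)/(-4))*1*(-1)/3 = -((½)*(-¼)*(-2))*1*(-1)/3 = -(¼)*1*(-1)/3 = -(-1)/12 = -⅓*(-¼) = 1/12 ≈ 0.083333)
(r*3)*14 = ((1/12)*3)*14 = (¼)*14 = 7/2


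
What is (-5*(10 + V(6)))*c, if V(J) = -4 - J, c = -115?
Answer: 0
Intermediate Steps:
(-5*(10 + V(6)))*c = -5*(10 + (-4 - 1*6))*(-115) = -5*(10 + (-4 - 6))*(-115) = -5*(10 - 10)*(-115) = -5*0*(-115) = 0*(-115) = 0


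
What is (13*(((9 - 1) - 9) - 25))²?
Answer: 114244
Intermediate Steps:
(13*(((9 - 1) - 9) - 25))² = (13*((8 - 9) - 25))² = (13*(-1 - 25))² = (13*(-26))² = (-338)² = 114244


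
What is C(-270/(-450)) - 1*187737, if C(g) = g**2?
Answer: -4693416/25 ≈ -1.8774e+5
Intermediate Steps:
C(-270/(-450)) - 1*187737 = (-270/(-450))**2 - 1*187737 = (-270*(-1/450))**2 - 187737 = (3/5)**2 - 187737 = 9/25 - 187737 = -4693416/25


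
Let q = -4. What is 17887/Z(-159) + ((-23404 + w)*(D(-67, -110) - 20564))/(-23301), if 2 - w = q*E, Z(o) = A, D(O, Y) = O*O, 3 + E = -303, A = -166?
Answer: -66130034687/3867966 ≈ -17097.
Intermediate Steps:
E = -306 (E = -3 - 303 = -306)
D(O, Y) = O**2
Z(o) = -166
w = -1222 (w = 2 - (-4)*(-306) = 2 - 1*1224 = 2 - 1224 = -1222)
17887/Z(-159) + ((-23404 + w)*(D(-67, -110) - 20564))/(-23301) = 17887/(-166) + ((-23404 - 1222)*((-67)**2 - 20564))/(-23301) = 17887*(-1/166) - 24626*(4489 - 20564)*(-1/23301) = -17887/166 - 24626*(-16075)*(-1/23301) = -17887/166 + 395862950*(-1/23301) = -17887/166 - 395862950/23301 = -66130034687/3867966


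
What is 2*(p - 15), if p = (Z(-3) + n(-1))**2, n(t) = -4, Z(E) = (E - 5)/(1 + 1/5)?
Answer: 1778/9 ≈ 197.56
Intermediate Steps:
Z(E) = -25/6 + 5*E/6 (Z(E) = (-5 + E)/(1 + 1/5) = (-5 + E)/(6/5) = (-5 + E)*(5/6) = -25/6 + 5*E/6)
p = 1024/9 (p = ((-25/6 + (5/6)*(-3)) - 4)**2 = ((-25/6 - 5/2) - 4)**2 = (-20/3 - 4)**2 = (-32/3)**2 = 1024/9 ≈ 113.78)
2*(p - 15) = 2*(1024/9 - 15) = 2*(889/9) = 1778/9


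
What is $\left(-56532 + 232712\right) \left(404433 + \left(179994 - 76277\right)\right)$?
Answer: $89525867000$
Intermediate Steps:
$\left(-56532 + 232712\right) \left(404433 + \left(179994 - 76277\right)\right) = 176180 \left(404433 + \left(179994 - 76277\right)\right) = 176180 \left(404433 + 103717\right) = 176180 \cdot 508150 = 89525867000$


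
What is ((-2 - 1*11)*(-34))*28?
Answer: 12376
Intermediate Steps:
((-2 - 1*11)*(-34))*28 = ((-2 - 11)*(-34))*28 = -13*(-34)*28 = 442*28 = 12376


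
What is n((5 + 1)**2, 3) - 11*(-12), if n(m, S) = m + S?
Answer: 171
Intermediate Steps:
n(m, S) = S + m
n((5 + 1)**2, 3) - 11*(-12) = (3 + (5 + 1)**2) - 11*(-12) = (3 + 6**2) + 132 = (3 + 36) + 132 = 39 + 132 = 171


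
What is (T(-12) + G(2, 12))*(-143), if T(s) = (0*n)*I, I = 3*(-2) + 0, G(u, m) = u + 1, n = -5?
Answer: -429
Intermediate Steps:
G(u, m) = 1 + u
I = -6 (I = -6 + 0 = -6)
T(s) = 0 (T(s) = (0*(-5))*(-6) = 0*(-6) = 0)
(T(-12) + G(2, 12))*(-143) = (0 + (1 + 2))*(-143) = (0 + 3)*(-143) = 3*(-143) = -429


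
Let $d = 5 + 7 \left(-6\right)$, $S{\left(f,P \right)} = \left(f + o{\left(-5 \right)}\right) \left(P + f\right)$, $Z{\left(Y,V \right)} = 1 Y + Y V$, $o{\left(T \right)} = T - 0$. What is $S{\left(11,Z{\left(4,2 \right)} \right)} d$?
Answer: $-5106$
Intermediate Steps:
$o{\left(T \right)} = T$ ($o{\left(T \right)} = T + 0 = T$)
$Z{\left(Y,V \right)} = Y + V Y$
$S{\left(f,P \right)} = \left(-5 + f\right) \left(P + f\right)$ ($S{\left(f,P \right)} = \left(f - 5\right) \left(P + f\right) = \left(-5 + f\right) \left(P + f\right)$)
$d = -37$ ($d = 5 - 42 = -37$)
$S{\left(11,Z{\left(4,2 \right)} \right)} d = \left(11^{2} - 5 \cdot 4 \left(1 + 2\right) - 55 + 4 \left(1 + 2\right) 11\right) \left(-37\right) = \left(121 - 5 \cdot 4 \cdot 3 - 55 + 4 \cdot 3 \cdot 11\right) \left(-37\right) = \left(121 - 60 - 55 + 12 \cdot 11\right) \left(-37\right) = \left(121 - 60 - 55 + 132\right) \left(-37\right) = 138 \left(-37\right) = -5106$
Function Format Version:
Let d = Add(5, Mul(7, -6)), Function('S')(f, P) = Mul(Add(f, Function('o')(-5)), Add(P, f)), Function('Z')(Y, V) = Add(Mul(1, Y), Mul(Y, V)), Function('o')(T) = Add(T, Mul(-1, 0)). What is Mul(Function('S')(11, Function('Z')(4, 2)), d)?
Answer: -5106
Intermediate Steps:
Function('o')(T) = T (Function('o')(T) = Add(T, 0) = T)
Function('Z')(Y, V) = Add(Y, Mul(V, Y))
Function('S')(f, P) = Mul(Add(-5, f), Add(P, f)) (Function('S')(f, P) = Mul(Add(f, -5), Add(P, f)) = Mul(Add(-5, f), Add(P, f)))
d = -37 (d = Add(5, -42) = -37)
Mul(Function('S')(11, Function('Z')(4, 2)), d) = Mul(Add(Pow(11, 2), Mul(-5, Mul(4, Add(1, 2))), Mul(-5, 11), Mul(Mul(4, Add(1, 2)), 11)), -37) = Mul(Add(121, Mul(-5, Mul(4, 3)), -55, Mul(Mul(4, 3), 11)), -37) = Mul(Add(121, Mul(-5, 12), -55, Mul(12, 11)), -37) = Mul(Add(121, -60, -55, 132), -37) = Mul(138, -37) = -5106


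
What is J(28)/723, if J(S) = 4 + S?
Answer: 32/723 ≈ 0.044260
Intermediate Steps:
J(28)/723 = (4 + 28)/723 = 32*(1/723) = 32/723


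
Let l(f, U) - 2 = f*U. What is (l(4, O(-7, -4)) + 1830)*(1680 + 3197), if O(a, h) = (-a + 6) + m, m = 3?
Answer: 9246792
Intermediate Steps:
O(a, h) = 9 - a (O(a, h) = (-a + 6) + 3 = (6 - a) + 3 = 9 - a)
l(f, U) = 2 + U*f (l(f, U) = 2 + f*U = 2 + U*f)
(l(4, O(-7, -4)) + 1830)*(1680 + 3197) = ((2 + (9 - 1*(-7))*4) + 1830)*(1680 + 3197) = ((2 + (9 + 7)*4) + 1830)*4877 = ((2 + 16*4) + 1830)*4877 = ((2 + 64) + 1830)*4877 = (66 + 1830)*4877 = 1896*4877 = 9246792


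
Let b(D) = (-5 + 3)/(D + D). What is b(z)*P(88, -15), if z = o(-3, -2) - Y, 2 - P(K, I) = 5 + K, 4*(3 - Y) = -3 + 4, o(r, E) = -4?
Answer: -364/27 ≈ -13.481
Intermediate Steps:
Y = 11/4 (Y = 3 - (-3 + 4)/4 = 3 - ¼*1 = 3 - ¼ = 11/4 ≈ 2.7500)
P(K, I) = -3 - K (P(K, I) = 2 - (5 + K) = 2 + (-5 - K) = -3 - K)
z = -27/4 (z = -4 - 1*11/4 = -4 - 11/4 = -27/4 ≈ -6.7500)
b(D) = -1/D (b(D) = -2*1/(2*D) = -1/D)
b(z)*P(88, -15) = (-1/(-27/4))*(-3 - 1*88) = (-1*(-4/27))*(-3 - 88) = (4/27)*(-91) = -364/27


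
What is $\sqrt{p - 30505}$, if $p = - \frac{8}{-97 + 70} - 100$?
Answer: $\frac{i \sqrt{2478981}}{9} \approx 174.94 i$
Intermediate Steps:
$p = - \frac{2692}{27}$ ($p = - \frac{8}{-27} - 100 = \left(-8\right) \left(- \frac{1}{27}\right) - 100 = \frac{8}{27} - 100 = - \frac{2692}{27} \approx -99.704$)
$\sqrt{p - 30505} = \sqrt{- \frac{2692}{27} - 30505} = \sqrt{- \frac{826327}{27}} = \frac{i \sqrt{2478981}}{9}$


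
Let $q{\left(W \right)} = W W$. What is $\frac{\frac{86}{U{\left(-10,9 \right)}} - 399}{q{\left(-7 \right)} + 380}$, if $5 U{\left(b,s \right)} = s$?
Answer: $- \frac{3161}{3861} \approx -0.8187$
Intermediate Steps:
$q{\left(W \right)} = W^{2}$
$U{\left(b,s \right)} = \frac{s}{5}$
$\frac{\frac{86}{U{\left(-10,9 \right)}} - 399}{q{\left(-7 \right)} + 380} = \frac{\frac{86}{\frac{1}{5} \cdot 9} - 399}{\left(-7\right)^{2} + 380} = \frac{\frac{86}{\frac{9}{5}} - 399}{49 + 380} = \frac{86 \cdot \frac{5}{9} - 399}{429} = \left(\frac{430}{9} - 399\right) \frac{1}{429} = \left(- \frac{3161}{9}\right) \frac{1}{429} = - \frac{3161}{3861}$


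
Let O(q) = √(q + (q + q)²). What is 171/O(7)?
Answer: 171*√203/203 ≈ 12.002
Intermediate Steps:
O(q) = √(q + 4*q²) (O(q) = √(q + (2*q)²) = √(q + 4*q²))
171/O(7) = 171/√(7*(1 + 4*7)) = 171/√(7*(1 + 28)) = 171/√(7*29) = 171/√203 = (√203/203)*171 = 171*√203/203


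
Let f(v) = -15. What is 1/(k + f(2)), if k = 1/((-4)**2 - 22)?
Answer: -6/91 ≈ -0.065934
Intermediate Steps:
k = -1/6 (k = 1/(16 - 22) = 1/(-6) = -1/6 ≈ -0.16667)
1/(k + f(2)) = 1/(-1/6 - 15) = 1/(-91/6) = -6/91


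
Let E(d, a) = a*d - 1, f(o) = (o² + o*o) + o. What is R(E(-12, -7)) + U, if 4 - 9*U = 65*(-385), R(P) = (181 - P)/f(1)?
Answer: 8441/3 ≈ 2813.7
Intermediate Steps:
f(o) = o + 2*o² (f(o) = (o² + o²) + o = 2*o² + o = o + 2*o²)
E(d, a) = -1 + a*d
R(P) = 181/3 - P/3 (R(P) = (181 - P)/((1*(1 + 2*1))) = (181 - P)/((1*(1 + 2))) = (181 - P)/((1*3)) = (181 - P)/3 = (181 - P)*(⅓) = 181/3 - P/3)
U = 2781 (U = 4/9 - 65*(-385)/9 = 4/9 - ⅑*(-25025) = 4/9 + 25025/9 = 2781)
R(E(-12, -7)) + U = (181/3 - (-1 - 7*(-12))/3) + 2781 = (181/3 - (-1 + 84)/3) + 2781 = (181/3 - ⅓*83) + 2781 = (181/3 - 83/3) + 2781 = 98/3 + 2781 = 8441/3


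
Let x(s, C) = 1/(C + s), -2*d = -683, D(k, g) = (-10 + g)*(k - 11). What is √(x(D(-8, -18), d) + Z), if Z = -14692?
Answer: I*√44840112734/1747 ≈ 121.21*I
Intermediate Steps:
D(k, g) = (-11 + k)*(-10 + g) (D(k, g) = (-10 + g)*(-11 + k) = (-11 + k)*(-10 + g))
d = 683/2 (d = -½*(-683) = 683/2 ≈ 341.50)
√(x(D(-8, -18), d) + Z) = √(1/(683/2 + (110 - 11*(-18) - 10*(-8) - 18*(-8))) - 14692) = √(1/(683/2 + (110 + 198 + 80 + 144)) - 14692) = √(1/(683/2 + 532) - 14692) = √(1/(1747/2) - 14692) = √(2/1747 - 14692) = √(-25666922/1747) = I*√44840112734/1747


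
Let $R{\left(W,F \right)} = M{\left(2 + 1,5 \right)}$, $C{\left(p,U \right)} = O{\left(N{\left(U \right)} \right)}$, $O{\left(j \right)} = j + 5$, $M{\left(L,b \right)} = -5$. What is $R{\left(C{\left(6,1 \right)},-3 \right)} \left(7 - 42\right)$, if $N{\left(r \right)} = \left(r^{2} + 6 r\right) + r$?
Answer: $175$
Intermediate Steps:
$N{\left(r \right)} = r^{2} + 7 r$
$O{\left(j \right)} = 5 + j$
$C{\left(p,U \right)} = 5 + U \left(7 + U\right)$
$R{\left(W,F \right)} = -5$
$R{\left(C{\left(6,1 \right)},-3 \right)} \left(7 - 42\right) = - 5 \left(7 - 42\right) = \left(-5\right) \left(-35\right) = 175$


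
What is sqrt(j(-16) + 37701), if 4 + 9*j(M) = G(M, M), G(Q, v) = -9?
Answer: 4*sqrt(21206)/3 ≈ 194.16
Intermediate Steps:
j(M) = -13/9 (j(M) = -4/9 + (1/9)*(-9) = -4/9 - 1 = -13/9)
sqrt(j(-16) + 37701) = sqrt(-13/9 + 37701) = sqrt(339296/9) = 4*sqrt(21206)/3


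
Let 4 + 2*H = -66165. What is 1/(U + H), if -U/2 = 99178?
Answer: -2/462881 ≈ -4.3208e-6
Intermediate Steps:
H = -66169/2 (H = -2 + (½)*(-66165) = -2 - 66165/2 = -66169/2 ≈ -33085.)
U = -198356 (U = -2*99178 = -198356)
1/(U + H) = 1/(-198356 - 66169/2) = 1/(-462881/2) = -2/462881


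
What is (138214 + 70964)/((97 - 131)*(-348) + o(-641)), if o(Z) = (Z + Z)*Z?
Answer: 104589/416797 ≈ 0.25094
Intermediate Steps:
o(Z) = 2*Z² (o(Z) = (2*Z)*Z = 2*Z²)
(138214 + 70964)/((97 - 131)*(-348) + o(-641)) = (138214 + 70964)/((97 - 131)*(-348) + 2*(-641)²) = 209178/(-34*(-348) + 2*410881) = 209178/(11832 + 821762) = 209178/833594 = 209178*(1/833594) = 104589/416797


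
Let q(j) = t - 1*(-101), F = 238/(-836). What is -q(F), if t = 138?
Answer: -239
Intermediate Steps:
F = -119/418 (F = 238*(-1/836) = -119/418 ≈ -0.28469)
q(j) = 239 (q(j) = 138 - 1*(-101) = 138 + 101 = 239)
-q(F) = -1*239 = -239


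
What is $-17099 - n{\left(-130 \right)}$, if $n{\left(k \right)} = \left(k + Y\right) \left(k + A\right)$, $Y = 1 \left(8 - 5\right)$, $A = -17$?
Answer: $-35768$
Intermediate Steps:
$Y = 3$ ($Y = 1 \cdot 3 = 3$)
$n{\left(k \right)} = \left(-17 + k\right) \left(3 + k\right)$ ($n{\left(k \right)} = \left(k + 3\right) \left(k - 17\right) = \left(3 + k\right) \left(-17 + k\right) = \left(-17 + k\right) \left(3 + k\right)$)
$-17099 - n{\left(-130 \right)} = -17099 - \left(-51 + \left(-130\right)^{2} - -1820\right) = -17099 - \left(-51 + 16900 + 1820\right) = -17099 - 18669 = -35768$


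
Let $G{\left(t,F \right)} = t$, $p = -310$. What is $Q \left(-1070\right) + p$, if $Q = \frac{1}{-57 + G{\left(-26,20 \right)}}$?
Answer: $- \frac{24660}{83} \approx -297.11$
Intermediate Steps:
$Q = - \frac{1}{83}$ ($Q = \frac{1}{-57 - 26} = \frac{1}{-83} = - \frac{1}{83} \approx -0.012048$)
$Q \left(-1070\right) + p = \left(- \frac{1}{83}\right) \left(-1070\right) - 310 = \frac{1070}{83} - 310 = - \frac{24660}{83}$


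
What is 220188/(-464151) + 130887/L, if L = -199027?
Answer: -34858229671/30792860359 ≈ -1.1320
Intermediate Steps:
220188/(-464151) + 130887/L = 220188/(-464151) + 130887/(-199027) = 220188*(-1/464151) + 130887*(-1/199027) = -73396/154717 - 130887/199027 = -34858229671/30792860359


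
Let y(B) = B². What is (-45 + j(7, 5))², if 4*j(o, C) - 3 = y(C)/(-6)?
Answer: 1181569/576 ≈ 2051.3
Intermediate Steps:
j(o, C) = ¾ - C²/24 (j(o, C) = ¾ + (C²/(-6))/4 = ¾ + (C²*(-⅙))/4 = ¾ + (-C²/6)/4 = ¾ - C²/24)
(-45 + j(7, 5))² = (-45 + (¾ - 1/24*5²))² = (-45 + (¾ - 1/24*25))² = (-45 + (¾ - 25/24))² = (-45 - 7/24)² = (-1087/24)² = 1181569/576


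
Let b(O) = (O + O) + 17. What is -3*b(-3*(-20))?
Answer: -411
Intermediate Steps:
b(O) = 17 + 2*O (b(O) = 2*O + 17 = 17 + 2*O)
-3*b(-3*(-20)) = -3*(17 + 2*(-3*(-20))) = -3*(17 + 2*60) = -3*(17 + 120) = -3*137 = -411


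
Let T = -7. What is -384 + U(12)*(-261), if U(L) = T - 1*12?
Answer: 4575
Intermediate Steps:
U(L) = -19 (U(L) = -7 - 1*12 = -7 - 12 = -19)
-384 + U(12)*(-261) = -384 - 19*(-261) = -384 + 4959 = 4575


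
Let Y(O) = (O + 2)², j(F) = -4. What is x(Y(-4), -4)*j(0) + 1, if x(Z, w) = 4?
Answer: -15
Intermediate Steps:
Y(O) = (2 + O)²
x(Y(-4), -4)*j(0) + 1 = 4*(-4) + 1 = -16 + 1 = -15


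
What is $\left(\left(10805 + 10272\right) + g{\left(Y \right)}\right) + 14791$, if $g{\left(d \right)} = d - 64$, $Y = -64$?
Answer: $35740$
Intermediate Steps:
$g{\left(d \right)} = -64 + d$
$\left(\left(10805 + 10272\right) + g{\left(Y \right)}\right) + 14791 = \left(\left(10805 + 10272\right) - 128\right) + 14791 = \left(21077 - 128\right) + 14791 = 20949 + 14791 = 35740$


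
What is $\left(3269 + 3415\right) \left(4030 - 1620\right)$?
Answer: $16108440$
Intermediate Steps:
$\left(3269 + 3415\right) \left(4030 - 1620\right) = 6684 \cdot 2410 = 16108440$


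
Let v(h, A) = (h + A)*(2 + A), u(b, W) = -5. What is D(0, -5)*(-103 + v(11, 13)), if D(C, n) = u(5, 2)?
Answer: -1285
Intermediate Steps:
v(h, A) = (2 + A)*(A + h) (v(h, A) = (A + h)*(2 + A) = (2 + A)*(A + h))
D(C, n) = -5
D(0, -5)*(-103 + v(11, 13)) = -5*(-103 + (13² + 2*13 + 2*11 + 13*11)) = -5*(-103 + (169 + 26 + 22 + 143)) = -5*(-103 + 360) = -5*257 = -1285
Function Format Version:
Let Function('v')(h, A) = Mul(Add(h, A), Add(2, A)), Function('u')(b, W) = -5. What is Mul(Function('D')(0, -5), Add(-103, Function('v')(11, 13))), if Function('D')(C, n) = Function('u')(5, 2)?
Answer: -1285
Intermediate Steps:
Function('v')(h, A) = Mul(Add(2, A), Add(A, h)) (Function('v')(h, A) = Mul(Add(A, h), Add(2, A)) = Mul(Add(2, A), Add(A, h)))
Function('D')(C, n) = -5
Mul(Function('D')(0, -5), Add(-103, Function('v')(11, 13))) = Mul(-5, Add(-103, Add(Pow(13, 2), Mul(2, 13), Mul(2, 11), Mul(13, 11)))) = Mul(-5, Add(-103, Add(169, 26, 22, 143))) = Mul(-5, Add(-103, 360)) = Mul(-5, 257) = -1285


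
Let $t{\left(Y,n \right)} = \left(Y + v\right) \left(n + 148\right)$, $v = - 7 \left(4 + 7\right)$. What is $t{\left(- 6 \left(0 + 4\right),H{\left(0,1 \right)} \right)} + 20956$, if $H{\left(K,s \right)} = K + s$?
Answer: $5907$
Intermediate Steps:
$v = -77$ ($v = \left(-7\right) 11 = -77$)
$t{\left(Y,n \right)} = \left(-77 + Y\right) \left(148 + n\right)$ ($t{\left(Y,n \right)} = \left(Y - 77\right) \left(n + 148\right) = \left(-77 + Y\right) \left(148 + n\right)$)
$t{\left(- 6 \left(0 + 4\right),H{\left(0,1 \right)} \right)} + 20956 = \left(-11396 - 77 \left(0 + 1\right) + 148 \left(- 6 \left(0 + 4\right)\right) + - 6 \left(0 + 4\right) \left(0 + 1\right)\right) + 20956 = \left(-11396 - 77 + 148 \left(\left(-6\right) 4\right) + \left(-6\right) 4 \cdot 1\right) + 20956 = \left(-11396 - 77 + 148 \left(-24\right) - 24\right) + 20956 = \left(-11396 - 77 - 3552 - 24\right) + 20956 = -15049 + 20956 = 5907$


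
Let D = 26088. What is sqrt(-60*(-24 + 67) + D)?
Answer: 6*sqrt(653) ≈ 153.32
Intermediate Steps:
sqrt(-60*(-24 + 67) + D) = sqrt(-60*(-24 + 67) + 26088) = sqrt(-60*43 + 26088) = sqrt(-2580 + 26088) = sqrt(23508) = 6*sqrt(653)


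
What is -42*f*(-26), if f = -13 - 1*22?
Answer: -38220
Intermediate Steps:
f = -35 (f = -13 - 22 = -35)
-42*f*(-26) = -42*(-35)*(-26) = 1470*(-26) = -38220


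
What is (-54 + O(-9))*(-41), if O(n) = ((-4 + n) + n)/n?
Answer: 19024/9 ≈ 2113.8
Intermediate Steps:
O(n) = (-4 + 2*n)/n
(-54 + O(-9))*(-41) = (-54 + (2 - 4/(-9)))*(-41) = (-54 + (2 - 4*(-⅑)))*(-41) = (-54 + (2 + 4/9))*(-41) = (-54 + 22/9)*(-41) = -464/9*(-41) = 19024/9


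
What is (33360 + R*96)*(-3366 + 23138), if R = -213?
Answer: 255296064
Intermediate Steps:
(33360 + R*96)*(-3366 + 23138) = (33360 - 213*96)*(-3366 + 23138) = (33360 - 20448)*19772 = 12912*19772 = 255296064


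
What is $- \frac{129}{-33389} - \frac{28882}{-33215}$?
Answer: $\frac{138375119}{158430805} \approx 0.87341$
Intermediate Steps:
$- \frac{129}{-33389} - \frac{28882}{-33215} = \left(-129\right) \left(- \frac{1}{33389}\right) - - \frac{4126}{4745} = \frac{129}{33389} + \frac{4126}{4745} = \frac{138375119}{158430805}$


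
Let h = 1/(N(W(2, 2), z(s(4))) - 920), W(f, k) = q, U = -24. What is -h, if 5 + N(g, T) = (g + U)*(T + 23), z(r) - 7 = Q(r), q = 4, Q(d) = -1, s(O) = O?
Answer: 1/1505 ≈ 0.00066445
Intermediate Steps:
z(r) = 6 (z(r) = 7 - 1 = 6)
W(f, k) = 4
N(g, T) = -5 + (-24 + g)*(23 + T) (N(g, T) = -5 + (g - 24)*(T + 23) = -5 + (-24 + g)*(23 + T))
h = -1/1505 (h = 1/((-557 - 24*6 + 23*4 + 6*4) - 920) = 1/((-557 - 144 + 92 + 24) - 920) = 1/(-585 - 920) = 1/(-1505) = -1/1505 ≈ -0.00066445)
-h = -1*(-1/1505) = 1/1505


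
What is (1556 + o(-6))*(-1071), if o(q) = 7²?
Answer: -1718955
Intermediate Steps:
o(q) = 49
(1556 + o(-6))*(-1071) = (1556 + 49)*(-1071) = 1605*(-1071) = -1718955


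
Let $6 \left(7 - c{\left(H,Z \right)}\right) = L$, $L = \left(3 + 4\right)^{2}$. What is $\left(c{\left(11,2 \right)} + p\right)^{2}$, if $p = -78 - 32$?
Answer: $\frac{444889}{36} \approx 12358.0$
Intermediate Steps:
$L = 49$ ($L = 7^{2} = 49$)
$c{\left(H,Z \right)} = - \frac{7}{6}$ ($c{\left(H,Z \right)} = 7 - \frac{49}{6} = - \frac{7}{6}$)
$p = -110$
$\left(c{\left(11,2 \right)} + p\right)^{2} = \left(- \frac{7}{6} - 110\right)^{2} = \left(- \frac{667}{6}\right)^{2} = \frac{444889}{36}$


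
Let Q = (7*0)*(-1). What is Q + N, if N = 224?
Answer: 224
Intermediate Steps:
Q = 0 (Q = 0*(-1) = 0)
Q + N = 0 + 224 = 224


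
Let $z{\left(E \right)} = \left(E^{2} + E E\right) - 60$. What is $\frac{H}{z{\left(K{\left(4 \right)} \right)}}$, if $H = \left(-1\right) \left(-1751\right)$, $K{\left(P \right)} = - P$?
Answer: $- \frac{1751}{28} \approx -62.536$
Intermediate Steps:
$z{\left(E \right)} = -60 + 2 E^{2}$ ($z{\left(E \right)} = \left(E^{2} + E^{2}\right) - 60 = 2 E^{2} - 60 = -60 + 2 E^{2}$)
$H = 1751$
$\frac{H}{z{\left(K{\left(4 \right)} \right)}} = \frac{1751}{-60 + 2 \left(\left(-1\right) 4\right)^{2}} = \frac{1751}{-60 + 2 \left(-4\right)^{2}} = \frac{1751}{-60 + 2 \cdot 16} = \frac{1751}{-60 + 32} = \frac{1751}{-28} = 1751 \left(- \frac{1}{28}\right) = - \frac{1751}{28}$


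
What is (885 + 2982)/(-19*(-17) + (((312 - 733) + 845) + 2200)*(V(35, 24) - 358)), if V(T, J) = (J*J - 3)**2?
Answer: 1289/286865409 ≈ 4.4934e-6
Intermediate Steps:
V(T, J) = (-3 + J**2)**2 (V(T, J) = (J**2 - 3)**2 = (-3 + J**2)**2)
(885 + 2982)/(-19*(-17) + (((312 - 733) + 845) + 2200)*(V(35, 24) - 358)) = (885 + 2982)/(-19*(-17) + (((312 - 733) + 845) + 2200)*((-3 + 24**2)**2 - 358)) = 3867/(323 + ((-421 + 845) + 2200)*((-3 + 576)**2 - 358)) = 3867/(323 + (424 + 2200)*(573**2 - 358)) = 3867/(323 + 2624*(328329 - 358)) = 3867/(323 + 2624*327971) = 3867/(323 + 860595904) = 3867/860596227 = 3867*(1/860596227) = 1289/286865409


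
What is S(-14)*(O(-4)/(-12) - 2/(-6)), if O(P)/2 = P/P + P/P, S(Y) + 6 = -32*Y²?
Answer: 0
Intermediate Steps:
S(Y) = -6 - 32*Y²
O(P) = 4 (O(P) = 2*(P/P + P/P) = 2*(1 + 1) = 2*2 = 4)
S(-14)*(O(-4)/(-12) - 2/(-6)) = (-6 - 32*(-14)²)*(4/(-12) - 2/(-6)) = (-6 - 32*196)*(4*(-1/12) - 2*(-⅙)) = (-6 - 6272)*(-⅓ + ⅓) = -6278*0 = 0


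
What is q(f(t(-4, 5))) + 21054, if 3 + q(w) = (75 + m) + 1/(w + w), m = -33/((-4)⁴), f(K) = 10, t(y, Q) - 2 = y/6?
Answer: 27041179/1280 ≈ 21126.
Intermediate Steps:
t(y, Q) = 2 + y/6
m = -33/256 ≈ -0.12891
q(w) = 18399/256 + 1/(2*w) (q(w) = -3 + ((75 - 33/256) + 1/(w + w)) = -3 + (19167/256 + 1/(2*w)) = 18399/256 + 1/(2*w))
q(f(t(-4, 5))) + 21054 = (1/256)*(128 + 18399*10)/10 + 21054 = (1/256)*(⅒)*(128 + 183990) + 21054 = (1/256)*(⅒)*184118 + 21054 = 92059/1280 + 21054 = 27041179/1280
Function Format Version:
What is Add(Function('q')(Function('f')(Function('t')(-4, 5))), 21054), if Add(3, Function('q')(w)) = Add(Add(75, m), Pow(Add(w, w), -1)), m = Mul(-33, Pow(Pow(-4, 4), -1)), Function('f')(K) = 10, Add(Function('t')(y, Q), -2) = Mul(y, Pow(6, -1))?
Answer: Rational(27041179, 1280) ≈ 21126.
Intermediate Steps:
Function('t')(y, Q) = Add(2, Mul(Rational(1, 6), y)) (Function('t')(y, Q) = Add(2, Mul(y, Pow(6, -1))) = Add(2, Mul(y, Rational(1, 6))) = Add(2, Mul(Rational(1, 6), y)))
m = Rational(-33, 256) (m = Mul(-33, Pow(256, -1)) = Mul(-33, Rational(1, 256)) = Rational(-33, 256) ≈ -0.12891)
Function('q')(w) = Add(Rational(18399, 256), Mul(Rational(1, 2), Pow(w, -1))) (Function('q')(w) = Add(-3, Add(Add(75, Rational(-33, 256)), Pow(Add(w, w), -1))) = Add(-3, Add(Rational(19167, 256), Pow(Mul(2, w), -1))) = Add(-3, Add(Rational(19167, 256), Mul(Rational(1, 2), Pow(w, -1)))) = Add(Rational(18399, 256), Mul(Rational(1, 2), Pow(w, -1))))
Add(Function('q')(Function('f')(Function('t')(-4, 5))), 21054) = Add(Mul(Rational(1, 256), Pow(10, -1), Add(128, Mul(18399, 10))), 21054) = Add(Mul(Rational(1, 256), Rational(1, 10), Add(128, 183990)), 21054) = Add(Mul(Rational(1, 256), Rational(1, 10), 184118), 21054) = Add(Rational(92059, 1280), 21054) = Rational(27041179, 1280)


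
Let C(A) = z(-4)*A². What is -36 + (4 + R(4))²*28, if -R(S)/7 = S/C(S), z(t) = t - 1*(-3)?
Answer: 3559/4 ≈ 889.75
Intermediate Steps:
z(t) = 3 + t (z(t) = t + 3 = 3 + t)
C(A) = -A² (C(A) = (3 - 4)*A² = -A²)
R(S) = 7/S (R(S) = -7*S/((-S²)) = -7*S*(-1/S²) = -(-7)/S = 7/S)
-36 + (4 + R(4))²*28 = -36 + (4 + 7/4)²*28 = -36 + (23/4)²*28 = -36 + (529/16)*28 = -36 + 3703/4 = 3559/4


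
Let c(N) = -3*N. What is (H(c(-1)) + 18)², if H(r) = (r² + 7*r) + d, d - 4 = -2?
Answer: 2500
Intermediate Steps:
d = 2 (d = 4 - 2 = 2)
H(r) = 2 + r² + 7*r (H(r) = (r² + 7*r) + 2 = 2 + r² + 7*r)
(H(c(-1)) + 18)² = ((2 + (-3*(-1))² + 7*(-3*(-1))) + 18)² = ((2 + 3² + 7*3) + 18)² = ((2 + 9 + 21) + 18)² = (32 + 18)² = 50² = 2500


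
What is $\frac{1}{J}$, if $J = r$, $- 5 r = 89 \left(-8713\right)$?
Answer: $\frac{5}{775457} \approx 6.4478 \cdot 10^{-6}$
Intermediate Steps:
$r = \frac{775457}{5}$ ($r = - \frac{89 \left(-8713\right)}{5} = \left(- \frac{1}{5}\right) \left(-775457\right) = \frac{775457}{5} \approx 1.5509 \cdot 10^{5}$)
$J = \frac{775457}{5} \approx 1.5509 \cdot 10^{5}$
$\frac{1}{J} = \frac{1}{\frac{775457}{5}} = \frac{5}{775457}$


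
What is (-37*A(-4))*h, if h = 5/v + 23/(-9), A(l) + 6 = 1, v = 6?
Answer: -5735/18 ≈ -318.61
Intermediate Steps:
A(l) = -5 (A(l) = -6 + 1 = -5)
h = -31/18 (h = 5/6 + 23/(-9) = 5*(⅙) + 23*(-⅑) = ⅚ - 23/9 = -31/18 ≈ -1.7222)
(-37*A(-4))*h = -37*(-5)*(-31/18) = 185*(-31/18) = -5735/18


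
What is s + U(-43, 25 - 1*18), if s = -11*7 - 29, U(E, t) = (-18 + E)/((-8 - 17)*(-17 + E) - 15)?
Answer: -157471/1485 ≈ -106.04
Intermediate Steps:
U(E, t) = (-18 + E)/(410 - 25*E) (U(E, t) = (-18 + E)/(-25*(-17 + E) - 15) = (-18 + E)/((425 - 25*E) - 15) = (-18 + E)/(410 - 25*E))
s = -106 (s = -77 - 29 = -106)
s + U(-43, 25 - 1*18) = -106 + (18 - 1*(-43))/(5*(-82 + 5*(-43))) = -106 + (18 + 43)/(5*(-82 - 215)) = -106 + (⅕)*61/(-297) = -106 + (⅕)*(-1/297)*61 = -106 - 61/1485 = -157471/1485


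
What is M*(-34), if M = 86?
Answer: -2924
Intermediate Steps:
M*(-34) = 86*(-34) = -2924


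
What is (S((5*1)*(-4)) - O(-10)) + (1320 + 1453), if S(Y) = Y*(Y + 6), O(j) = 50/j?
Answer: 3058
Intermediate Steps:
S(Y) = Y*(6 + Y)
(S((5*1)*(-4)) - O(-10)) + (1320 + 1453) = (((5*1)*(-4))*(6 + (5*1)*(-4)) - 50/(-10)) + (1320 + 1453) = ((5*(-4))*(6 + 5*(-4)) - 50*(-1)/10) + 2773 = (-20*(6 - 20) - 1*(-5)) + 2773 = (-20*(-14) + 5) + 2773 = (280 + 5) + 2773 = 285 + 2773 = 3058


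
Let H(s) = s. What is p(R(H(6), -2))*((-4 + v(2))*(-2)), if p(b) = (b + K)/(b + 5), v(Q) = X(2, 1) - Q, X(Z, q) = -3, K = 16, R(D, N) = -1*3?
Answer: 117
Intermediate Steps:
R(D, N) = -3
v(Q) = -3 - Q
p(b) = (16 + b)/(5 + b) (p(b) = (b + 16)/(b + 5) = (16 + b)/(5 + b))
p(R(H(6), -2))*((-4 + v(2))*(-2)) = ((16 - 3)/(5 - 3))*((-4 + (-3 - 1*2))*(-2)) = (13/2)*((-4 + (-3 - 2))*(-2)) = ((1/2)*13)*((-4 - 5)*(-2)) = 13*(-9*(-2))/2 = (13/2)*18 = 117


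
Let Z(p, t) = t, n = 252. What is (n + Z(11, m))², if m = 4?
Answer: 65536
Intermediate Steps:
(n + Z(11, m))² = (252 + 4)² = 256² = 65536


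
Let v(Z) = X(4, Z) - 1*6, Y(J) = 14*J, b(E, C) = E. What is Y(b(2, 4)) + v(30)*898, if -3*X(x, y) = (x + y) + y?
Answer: -73552/3 ≈ -24517.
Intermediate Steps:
X(x, y) = -2*y/3 - x/3 (X(x, y) = -((x + y) + y)/3 = -(x + 2*y)/3 = -2*y/3 - x/3)
v(Z) = -22/3 - 2*Z/3 (v(Z) = (-2*Z/3 - 1/3*4) - 1*6 = (-2*Z/3 - 4/3) - 6 = (-4/3 - 2*Z/3) - 6 = -22/3 - 2*Z/3)
Y(b(2, 4)) + v(30)*898 = 14*2 + (-22/3 - 2/3*30)*898 = 28 + (-22/3 - 20)*898 = 28 - 82/3*898 = 28 - 73636/3 = -73552/3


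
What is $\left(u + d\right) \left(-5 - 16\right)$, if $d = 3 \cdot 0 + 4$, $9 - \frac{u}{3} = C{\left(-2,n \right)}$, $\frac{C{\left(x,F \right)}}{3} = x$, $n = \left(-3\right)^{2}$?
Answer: $-1029$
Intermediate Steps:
$n = 9$
$C{\left(x,F \right)} = 3 x$
$u = 45$ ($u = 27 - 3 \cdot 3 \left(-2\right) = 27 - -18 = 27 + 18 = 45$)
$d = 4$ ($d = 0 + 4 = 4$)
$\left(u + d\right) \left(-5 - 16\right) = \left(45 + 4\right) \left(-5 - 16\right) = 49 \left(-5 - 16\right) = 49 \left(-21\right) = -1029$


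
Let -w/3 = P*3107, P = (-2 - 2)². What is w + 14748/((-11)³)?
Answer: -198514764/1331 ≈ -1.4915e+5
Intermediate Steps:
P = 16 (P = (-4)² = 16)
w = -149136 (w = -48*3107 = -3*49712 = -149136)
w + 14748/((-11)³) = -149136 + 14748/((-11)³) = -149136 + 14748/(-1331) = -149136 + 14748*(-1/1331) = -149136 - 14748/1331 = -198514764/1331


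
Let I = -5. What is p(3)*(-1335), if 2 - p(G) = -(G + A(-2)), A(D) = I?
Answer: 0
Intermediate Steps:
A(D) = -5
p(G) = -3 + G (p(G) = 2 - (-1)*(G - 5) = 2 - (-1)*(-5 + G) = 2 - (5 - G) = 2 + (-5 + G) = -3 + G)
p(3)*(-1335) = (-3 + 3)*(-1335) = 0*(-1335) = 0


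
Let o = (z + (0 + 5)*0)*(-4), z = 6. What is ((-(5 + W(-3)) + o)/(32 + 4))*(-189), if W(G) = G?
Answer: 273/2 ≈ 136.50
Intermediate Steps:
o = -24 (o = (6 + (0 + 5)*0)*(-4) = (6 + 5*0)*(-4) = (6 + 0)*(-4) = 6*(-4) = -24)
((-(5 + W(-3)) + o)/(32 + 4))*(-189) = ((-(5 - 3) - 24)/(32 + 4))*(-189) = ((-1*2 - 24)/36)*(-189) = ((-2 - 24)*(1/36))*(-189) = -26*1/36*(-189) = -13/18*(-189) = 273/2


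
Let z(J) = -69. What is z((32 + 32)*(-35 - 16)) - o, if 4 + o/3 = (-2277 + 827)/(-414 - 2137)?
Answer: -149757/2551 ≈ -58.705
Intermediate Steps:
o = -26262/2551 (o = -12 + 3*((-2277 + 827)/(-414 - 2137)) = -12 + 3*(-1450/(-2551)) = -12 + 3*(-1450*(-1/2551)) = -12 + 3*(1450/2551) = -12 + 4350/2551 = -26262/2551 ≈ -10.295)
z((32 + 32)*(-35 - 16)) - o = -69 - 1*(-26262/2551) = -69 + 26262/2551 = -149757/2551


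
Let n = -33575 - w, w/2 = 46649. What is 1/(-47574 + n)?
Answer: -1/174447 ≈ -5.7324e-6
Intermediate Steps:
w = 93298 (w = 2*46649 = 93298)
n = -126873 (n = -33575 - 1*93298 = -33575 - 93298 = -126873)
1/(-47574 + n) = 1/(-47574 - 126873) = 1/(-174447) = -1/174447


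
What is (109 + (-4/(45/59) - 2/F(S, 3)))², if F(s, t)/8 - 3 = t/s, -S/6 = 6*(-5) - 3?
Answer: 3447620827729/320768100 ≈ 10748.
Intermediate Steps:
S = 198 (S = -6*(6*(-5) - 3) = -6*(-30 - 3) = -6*(-33) = 198)
F(s, t) = 24 + 8*t/s (F(s, t) = 24 + 8*(t/s) = 24 + 8*t/s)
(109 + (-4/(45/59) - 2/F(S, 3)))² = (109 + (-4/(45/59) - 2/(24 + 8*3/198)))² = (109 + (-4/(45*(1/59)) - 2/(24 + 8*3*(1/198))))² = (109 + (-4/45/59 - 2/(24 + 4/33)))² = (109 + (-4*59/45 - 2/796/33))² = (109 + (-236/45 - 2*33/796))² = (109 + (-236/45 - 33/398))² = (109 - 95413/17910)² = (1856777/17910)² = 3447620827729/320768100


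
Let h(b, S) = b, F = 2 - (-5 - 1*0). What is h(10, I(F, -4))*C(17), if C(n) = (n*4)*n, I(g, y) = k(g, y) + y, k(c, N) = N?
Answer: 11560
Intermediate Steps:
F = 7 (F = 2 - (-5 + 0) = 2 - 1*(-5) = 2 + 5 = 7)
I(g, y) = 2*y (I(g, y) = y + y = 2*y)
C(n) = 4*n² (C(n) = (4*n)*n = 4*n²)
h(10, I(F, -4))*C(17) = 10*(4*17²) = 10*(4*289) = 10*1156 = 11560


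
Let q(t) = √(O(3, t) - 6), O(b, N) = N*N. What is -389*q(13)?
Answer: -389*√163 ≈ -4966.4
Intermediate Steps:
O(b, N) = N²
q(t) = √(-6 + t²) (q(t) = √(t² - 6) = √(-6 + t²))
-389*q(13) = -389*√(-6 + 13²) = -389*√(-6 + 169) = -389*√163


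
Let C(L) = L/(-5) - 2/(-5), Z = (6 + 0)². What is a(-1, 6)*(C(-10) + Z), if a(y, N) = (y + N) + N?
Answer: 2112/5 ≈ 422.40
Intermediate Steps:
a(y, N) = y + 2*N (a(y, N) = (N + y) + N = y + 2*N)
Z = 36 (Z = 6² = 36)
C(L) = ⅖ - L/5 (C(L) = L*(-⅕) - 2*(-⅕) = -L/5 + ⅖ = ⅖ - L/5)
a(-1, 6)*(C(-10) + Z) = (-1 + 2*6)*((⅖ - ⅕*(-10)) + 36) = (-1 + 12)*((⅖ + 2) + 36) = 11*(12/5 + 36) = 11*(192/5) = 2112/5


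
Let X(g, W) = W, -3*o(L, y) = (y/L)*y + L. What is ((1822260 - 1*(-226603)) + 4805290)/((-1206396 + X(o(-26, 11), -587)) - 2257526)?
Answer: -6854153/3464509 ≈ -1.9784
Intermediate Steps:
o(L, y) = -L/3 - y**2/(3*L) (o(L, y) = -((y/L)*y + L)/3 = -(y**2/L + L)/3 = -(L + y**2/L)/3 = -L/3 - y**2/(3*L))
((1822260 - 1*(-226603)) + 4805290)/((-1206396 + X(o(-26, 11), -587)) - 2257526) = ((1822260 - 1*(-226603)) + 4805290)/((-1206396 - 587) - 2257526) = ((1822260 + 226603) + 4805290)/(-1206983 - 2257526) = (2048863 + 4805290)/(-3464509) = 6854153*(-1/3464509) = -6854153/3464509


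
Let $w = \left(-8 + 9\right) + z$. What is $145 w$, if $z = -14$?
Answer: $-1885$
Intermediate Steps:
$w = -13$ ($w = \left(-8 + 9\right) - 14 = 1 - 14 = -13$)
$145 w = 145 \left(-13\right) = -1885$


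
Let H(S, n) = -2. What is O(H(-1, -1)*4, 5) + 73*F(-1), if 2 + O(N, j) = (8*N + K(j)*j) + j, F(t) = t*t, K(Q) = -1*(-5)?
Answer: 37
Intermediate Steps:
K(Q) = 5
F(t) = t²
O(N, j) = -2 + 6*j + 8*N (O(N, j) = -2 + ((8*N + 5*j) + j) = -2 + ((5*j + 8*N) + j) = -2 + (6*j + 8*N) = -2 + 6*j + 8*N)
O(H(-1, -1)*4, 5) + 73*F(-1) = (-2 + 6*5 + 8*(-2*4)) + 73*(-1)² = (-2 + 30 + 8*(-8)) + 73*1 = (-2 + 30 - 64) + 73 = -36 + 73 = 37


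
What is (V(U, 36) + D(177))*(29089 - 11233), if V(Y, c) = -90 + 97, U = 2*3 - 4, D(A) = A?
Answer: 3285504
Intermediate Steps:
U = 2 (U = 6 - 4 = 2)
V(Y, c) = 7
(V(U, 36) + D(177))*(29089 - 11233) = (7 + 177)*(29089 - 11233) = 184*17856 = 3285504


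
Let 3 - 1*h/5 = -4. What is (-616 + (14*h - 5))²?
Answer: 17161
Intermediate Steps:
h = 35 (h = 15 - 5*(-4) = 15 + 20 = 35)
(-616 + (14*h - 5))² = (-616 + (14*35 - 5))² = (-616 + (490 - 5))² = (-616 + 485)² = (-131)² = 17161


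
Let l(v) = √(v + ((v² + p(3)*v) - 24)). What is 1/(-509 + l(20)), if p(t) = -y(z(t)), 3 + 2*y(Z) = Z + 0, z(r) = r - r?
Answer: -509/258655 - √426/258655 ≈ -0.0020477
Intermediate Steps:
z(r) = 0
y(Z) = -3/2 + Z/2 (y(Z) = -3/2 + (Z + 0)/2 = -3/2 + Z/2)
p(t) = 3/2 (p(t) = -(-3/2 + (½)*0) = -(-3/2 + 0) = -1*(-3/2) = 3/2)
l(v) = √(-24 + v² + 5*v/2) (l(v) = √(v + ((v² + 3*v/2) - 24)) = √(v + (-24 + v² + 3*v/2)) = √(-24 + v² + 5*v/2))
1/(-509 + l(20)) = 1/(-509 + √(-96 + 4*20² + 10*20)/2) = 1/(-509 + √(-96 + 4*400 + 200)/2) = 1/(-509 + √(-96 + 1600 + 200)/2) = 1/(-509 + √1704/2) = 1/(-509 + (2*√426)/2) = 1/(-509 + √426)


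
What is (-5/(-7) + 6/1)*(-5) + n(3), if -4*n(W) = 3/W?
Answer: -947/28 ≈ -33.821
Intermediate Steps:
n(W) = -3/(4*W)
(-5/(-7) + 6/1)*(-5) + n(3) = (-5/(-7) + 6/1)*(-5) - 3/4/3 = (-5*(-1/7) + 6*1)*(-5) - 3/4*1/3 = (5/7 + 6)*(-5) - 1/4 = (47/7)*(-5) - 1/4 = -235/7 - 1/4 = -947/28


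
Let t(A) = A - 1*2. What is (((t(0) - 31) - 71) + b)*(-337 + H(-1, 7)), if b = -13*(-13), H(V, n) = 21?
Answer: -20540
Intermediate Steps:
b = 169
t(A) = -2 + A (t(A) = A - 2 = -2 + A)
(((t(0) - 31) - 71) + b)*(-337 + H(-1, 7)) = ((((-2 + 0) - 31) - 71) + 169)*(-337 + 21) = (((-2 - 31) - 71) + 169)*(-316) = ((-33 - 71) + 169)*(-316) = (-104 + 169)*(-316) = 65*(-316) = -20540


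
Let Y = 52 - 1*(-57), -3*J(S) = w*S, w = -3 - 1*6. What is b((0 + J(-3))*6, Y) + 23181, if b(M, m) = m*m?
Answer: 35062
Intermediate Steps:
w = -9 (w = -3 - 6 = -9)
J(S) = 3*S (J(S) = -(-3)*S = 3*S)
Y = 109 (Y = 52 + 57 = 109)
b(M, m) = m**2
b((0 + J(-3))*6, Y) + 23181 = 109**2 + 23181 = 11881 + 23181 = 35062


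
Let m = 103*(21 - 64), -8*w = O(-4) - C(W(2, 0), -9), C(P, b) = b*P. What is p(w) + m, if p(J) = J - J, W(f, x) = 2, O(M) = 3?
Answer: -4429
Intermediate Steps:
C(P, b) = P*b
w = -21/8 (w = -(3 - 2*(-9))/8 = -(3 - 1*(-18))/8 = -(3 + 18)/8 = -⅛*21 = -21/8 ≈ -2.6250)
p(J) = 0
m = -4429 (m = 103*(-43) = -4429)
p(w) + m = 0 - 4429 = -4429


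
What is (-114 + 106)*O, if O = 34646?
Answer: -277168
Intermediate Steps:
(-114 + 106)*O = (-114 + 106)*34646 = -8*34646 = -277168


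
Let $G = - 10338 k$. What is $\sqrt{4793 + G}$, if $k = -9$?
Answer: $\sqrt{97835} \approx 312.79$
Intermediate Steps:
$G = 93042$ ($G = \left(-10338\right) \left(-9\right) = 93042$)
$\sqrt{4793 + G} = \sqrt{4793 + 93042} = \sqrt{97835}$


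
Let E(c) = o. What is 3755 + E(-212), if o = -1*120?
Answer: 3635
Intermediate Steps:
o = -120
E(c) = -120
3755 + E(-212) = 3755 - 120 = 3635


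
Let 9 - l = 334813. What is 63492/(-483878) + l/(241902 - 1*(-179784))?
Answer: -47194494356/51011144577 ≈ -0.92518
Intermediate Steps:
l = -334804 (l = 9 - 1*334813 = 9 - 334813 = -334804)
63492/(-483878) + l/(241902 - 1*(-179784)) = 63492/(-483878) - 334804/(241902 - 1*(-179784)) = 63492*(-1/483878) - 334804/(241902 + 179784) = -31746/241939 - 334804/421686 = -31746/241939 - 334804*1/421686 = -31746/241939 - 167402/210843 = -47194494356/51011144577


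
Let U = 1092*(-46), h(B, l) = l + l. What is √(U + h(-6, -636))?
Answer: 4*I*√3219 ≈ 226.94*I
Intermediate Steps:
h(B, l) = 2*l
U = -50232
√(U + h(-6, -636)) = √(-50232 + 2*(-636)) = √(-50232 - 1272) = √(-51504) = 4*I*√3219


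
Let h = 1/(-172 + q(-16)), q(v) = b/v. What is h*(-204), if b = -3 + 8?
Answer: 1088/919 ≈ 1.1839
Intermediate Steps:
b = 5
q(v) = 5/v
h = -16/2757 (h = 1/(-172 + 5/(-16)) = 1/(-172 + 5*(-1/16)) = 1/(-172 - 5/16) = 1/(-2757/16) = -16/2757 ≈ -0.0058034)
h*(-204) = -16/2757*(-204) = 1088/919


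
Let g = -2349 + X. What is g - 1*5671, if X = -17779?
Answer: -25799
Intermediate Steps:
g = -20128 (g = -2349 - 17779 = -20128)
g - 1*5671 = -20128 - 1*5671 = -20128 - 5671 = -25799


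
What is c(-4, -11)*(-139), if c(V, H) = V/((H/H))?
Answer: 556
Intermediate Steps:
c(V, H) = V (c(V, H) = V/1 = V*1 = V)
c(-4, -11)*(-139) = -4*(-139) = 556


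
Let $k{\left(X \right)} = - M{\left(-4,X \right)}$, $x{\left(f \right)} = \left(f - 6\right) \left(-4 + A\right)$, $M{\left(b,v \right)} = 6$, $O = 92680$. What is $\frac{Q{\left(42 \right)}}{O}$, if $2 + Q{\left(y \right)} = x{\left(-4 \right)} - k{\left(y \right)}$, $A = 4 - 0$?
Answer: $\frac{1}{23170} \approx 4.3159 \cdot 10^{-5}$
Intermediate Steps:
$A = 4$ ($A = 4 + 0 = 4$)
$x{\left(f \right)} = 0$ ($x{\left(f \right)} = \left(f - 6\right) \left(-4 + 4\right) = \left(-6 + f\right) 0 = 0$)
$k{\left(X \right)} = -6$ ($k{\left(X \right)} = \left(-1\right) 6 = -6$)
$Q{\left(y \right)} = 4$ ($Q{\left(y \right)} = -2 + \left(0 - -6\right) = -2 + \left(0 + 6\right) = -2 + 6 = 4$)
$\frac{Q{\left(42 \right)}}{O} = \frac{4}{92680} = 4 \cdot \frac{1}{92680} = \frac{1}{23170}$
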